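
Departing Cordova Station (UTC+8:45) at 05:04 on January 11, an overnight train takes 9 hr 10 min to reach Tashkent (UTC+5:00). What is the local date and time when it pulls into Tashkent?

Tashkent is 3:45 behind Cordova Station.
After 9 hours and 10 minutes it is 14:14 in Cordova Station.
Shift by the zone difference: 14:14 − 3:45 = 10:29 on Jan 11 in Tashkent.

10:29 on Jan 11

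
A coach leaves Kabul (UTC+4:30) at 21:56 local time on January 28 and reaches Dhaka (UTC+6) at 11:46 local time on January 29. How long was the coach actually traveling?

12 hours 20 minutes

Departure in UTC: 21:56 − 4:30 = 17:26 on Jan 28.
Arrival in UTC: 11:46 − 6:00 = 05:46 on Jan 29.
Elapsed = 05:46 − 17:26 (+1 day) = 12 hours 20 minutes.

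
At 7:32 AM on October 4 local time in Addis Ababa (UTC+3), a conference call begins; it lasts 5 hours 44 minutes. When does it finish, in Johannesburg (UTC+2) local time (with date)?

Convert start to UTC: 7:32 AM − 3:00 = 4:32 AM UTC on Oct 4.
Add 5 hours 44 minutes duration → 10:16 AM UTC.
Johannesburg is UTC+2:00, so local end time = 10:16 AM + 2:00 = 12:16 PM on Oct 4.

12:16 PM on October 4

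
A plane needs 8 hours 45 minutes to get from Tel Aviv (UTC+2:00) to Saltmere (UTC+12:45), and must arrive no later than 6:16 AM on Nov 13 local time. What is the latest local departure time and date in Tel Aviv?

Target arrival in UTC: 6:16 AM − 12:45 = 5:31 PM on Nov 12.
Subtract 8 hours 45 minutes → departure 8:46 AM UTC on Nov 12.
Tel Aviv is UTC+2:00: 8:46 AM + 2:00 = 10:46 AM on Nov 12.

10:46 AM on November 12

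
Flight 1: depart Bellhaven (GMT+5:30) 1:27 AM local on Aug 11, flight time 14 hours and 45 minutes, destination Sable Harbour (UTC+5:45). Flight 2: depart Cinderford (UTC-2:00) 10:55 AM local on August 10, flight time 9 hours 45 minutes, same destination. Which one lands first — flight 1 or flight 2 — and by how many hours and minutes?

the second, by 12 hours 2 minutes

Flight 1 in UTC: 1:27 AM − 5:30 = 7:57 PM on Aug 10.
+14 hours 45 minutes → arrive 10:42 AM UTC on Aug 11.
Flight 2 in UTC: 10:55 AM + 2:00 = 12:55 PM on Aug 10.
+9 hours 45 minutes → arrive 10:40 PM UTC on Aug 10.
Flight 2 lands earlier by 12 hours 2 minutes.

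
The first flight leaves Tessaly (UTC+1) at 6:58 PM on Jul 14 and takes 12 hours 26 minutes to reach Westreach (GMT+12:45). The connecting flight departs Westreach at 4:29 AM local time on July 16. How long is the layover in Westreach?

9 hours 20 minutes

Convert departure to UTC: 6:58 PM − 1:00 = 5:58 PM UTC on Jul 14.
Add 12 hours and 26 minutes flight time → 6:24 AM UTC (Jul 15).
Westreach is UTC+12:45, so local arrival = 6:24 AM + 12:45 = 7:09 PM on Jul 15.
Layover = 4:29 AM − 7:09 PM (+1 day) = 9 hours 20 minutes.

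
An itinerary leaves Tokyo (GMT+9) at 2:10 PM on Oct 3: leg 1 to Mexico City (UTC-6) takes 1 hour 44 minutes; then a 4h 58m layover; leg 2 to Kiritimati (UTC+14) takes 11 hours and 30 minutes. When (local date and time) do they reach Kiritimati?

1:22 PM on October 4

Convert departure to UTC: 2:10 PM − 9:00 = 5:10 AM UTC on Oct 3.
Add 1 hour 44 minutes leg 1 → 6:54 AM UTC.
Add 4 hours and 58 minutes layover in Mexico City → 11:52 AM UTC.
Add 11 hours and 30 minutes leg 2 → 11:22 PM UTC.
Kiritimati is UTC+14:00, so local arrival = 11:22 PM + 14:00 = 1:22 PM on Oct 4.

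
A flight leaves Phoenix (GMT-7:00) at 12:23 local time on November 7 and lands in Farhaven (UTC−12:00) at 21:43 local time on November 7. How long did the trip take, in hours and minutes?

Farhaven is 5:00 behind Phoenix.
Clock-face elapsed time (ignoring zones) is 9 hours 20 minutes.
Actual elapsed = 9 hours 20 minutes + 5:00 = 14 hours 20 minutes.

14 hours 20 minutes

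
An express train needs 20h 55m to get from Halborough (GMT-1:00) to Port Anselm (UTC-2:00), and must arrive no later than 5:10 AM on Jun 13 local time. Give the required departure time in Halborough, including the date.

Target arrival in UTC: 5:10 AM + 2:00 = 7:10 AM on Jun 13.
Subtract 20 hours and 55 minutes → departure 10:15 AM UTC on Jun 12.
Halborough is UTC−1:00: 10:15 AM − 1:00 = 9:15 AM on Jun 12.

9:15 AM on June 12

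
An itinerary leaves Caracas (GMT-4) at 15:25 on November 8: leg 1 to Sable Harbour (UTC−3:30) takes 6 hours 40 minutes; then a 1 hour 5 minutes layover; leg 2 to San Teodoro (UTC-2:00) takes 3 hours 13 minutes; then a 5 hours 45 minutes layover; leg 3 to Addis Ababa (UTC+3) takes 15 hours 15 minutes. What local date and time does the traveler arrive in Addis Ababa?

06:23 on November 10

Convert departure to UTC: 15:25 + 4:00 = 19:25 UTC on Nov 8.
Add 6 hours 40 minutes leg 1 → 02:05 UTC (Nov 9).
Add 1 hour 5 minutes layover in Sable Harbour → 03:10 UTC.
Add 3 hours and 13 minutes leg 2 → 06:23 UTC.
Add 5 hours and 45 minutes layover in San Teodoro → 12:08 UTC.
Add 15 hours and 15 minutes leg 3 → 03:23 UTC (Nov 10).
Addis Ababa is UTC+3:00, so local arrival = 03:23 + 3:00 = 06:23 on Nov 10.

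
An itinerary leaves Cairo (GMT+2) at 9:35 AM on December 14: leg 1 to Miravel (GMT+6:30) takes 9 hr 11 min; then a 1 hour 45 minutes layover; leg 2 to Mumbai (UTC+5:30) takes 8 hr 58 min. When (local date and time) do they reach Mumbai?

Convert departure to UTC: 9:35 AM − 2:00 = 7:35 AM UTC on Dec 14.
Add 9 hours 11 minutes leg 1 → 4:46 PM UTC.
Add 1 hour and 45 minutes layover in Miravel → 6:31 PM UTC.
Add 8 hours 58 minutes leg 2 → 3:29 AM UTC (Dec 15).
Mumbai is UTC+5:30, so local arrival = 3:29 AM + 5:30 = 8:59 AM on Dec 15.

8:59 AM on December 15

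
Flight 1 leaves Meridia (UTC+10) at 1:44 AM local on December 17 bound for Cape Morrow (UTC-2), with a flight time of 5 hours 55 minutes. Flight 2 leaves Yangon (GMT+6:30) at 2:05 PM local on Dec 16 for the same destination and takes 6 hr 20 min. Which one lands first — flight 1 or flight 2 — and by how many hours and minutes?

the second, by 7 hours 44 minutes

Flight 1 in UTC: 1:44 AM − 10:00 = 3:44 PM on Dec 16.
+5 hours 55 minutes → arrive 9:39 PM UTC on Dec 16.
Flight 2 in UTC: 2:05 PM − 6:30 = 7:35 AM on Dec 16.
+6 hours and 20 minutes → arrive 1:55 PM UTC on Dec 16.
Flight 2 lands earlier by 7 hours 44 minutes.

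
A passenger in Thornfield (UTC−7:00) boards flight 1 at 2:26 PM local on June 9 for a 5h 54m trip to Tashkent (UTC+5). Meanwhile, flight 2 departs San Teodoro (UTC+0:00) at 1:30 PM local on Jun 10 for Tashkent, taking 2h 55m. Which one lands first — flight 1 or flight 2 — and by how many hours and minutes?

Flight 1 in UTC: 2:26 PM + 7:00 = 9:26 PM on Jun 9.
+5 hours and 54 minutes → arrive 3:20 AM UTC on Jun 10.
Flight 2 departs at 1:30 PM UTC (Jun 10).
+2 hours 55 minutes → arrive 4:25 PM UTC on Jun 10.
Flight 1 lands earlier by 13 hours 5 minutes.

the first, by 13 hours 5 minutes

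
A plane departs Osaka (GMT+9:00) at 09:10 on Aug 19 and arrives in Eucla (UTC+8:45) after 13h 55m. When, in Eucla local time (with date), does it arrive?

22:50 on August 19

Convert departure to UTC: 09:10 − 9:00 = 00:10 UTC on Aug 19.
Add 13 hours and 55 minutes travel time → 14:05 UTC.
Eucla is UTC+8:45, so local arrival = 14:05 + 8:45 = 22:50 on Aug 19.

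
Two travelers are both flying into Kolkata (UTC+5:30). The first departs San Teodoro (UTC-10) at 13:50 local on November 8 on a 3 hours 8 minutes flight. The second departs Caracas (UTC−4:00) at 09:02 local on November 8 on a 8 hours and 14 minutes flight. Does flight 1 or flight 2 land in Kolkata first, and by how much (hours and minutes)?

the second, by 5 hours 42 minutes

Flight 1 in UTC: 13:50 + 10:00 = 23:50 on Nov 8.
+3 hours and 8 minutes → arrive 02:58 UTC on Nov 9.
Flight 2 in UTC: 09:02 + 4:00 = 13:02 on Nov 8.
+8 hours and 14 minutes → arrive 21:16 UTC on Nov 8.
Flight 2 lands earlier by 5 hours 42 minutes.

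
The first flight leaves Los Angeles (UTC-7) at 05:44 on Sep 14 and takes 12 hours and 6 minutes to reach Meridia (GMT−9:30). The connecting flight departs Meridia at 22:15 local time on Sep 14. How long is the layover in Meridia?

6 hours 55 minutes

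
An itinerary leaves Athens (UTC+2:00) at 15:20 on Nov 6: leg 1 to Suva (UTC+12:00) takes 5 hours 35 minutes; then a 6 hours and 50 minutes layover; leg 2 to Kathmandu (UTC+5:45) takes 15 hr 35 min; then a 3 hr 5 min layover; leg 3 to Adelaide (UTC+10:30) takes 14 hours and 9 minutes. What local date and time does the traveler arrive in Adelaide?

21:04 on November 8

Convert departure to UTC: 15:20 − 2:00 = 13:20 UTC on Nov 6.
Add 5 hours and 35 minutes leg 1 → 18:55 UTC.
Add 6 hours and 50 minutes layover in Suva → 01:45 UTC (Nov 7).
Add 15 hours 35 minutes leg 2 → 17:20 UTC.
Add 3 hours and 5 minutes layover in Kathmandu → 20:25 UTC.
Add 14 hours 9 minutes leg 3 → 10:34 UTC (Nov 8).
Adelaide is UTC+10:30, so local arrival = 10:34 + 10:30 = 21:04 on Nov 8.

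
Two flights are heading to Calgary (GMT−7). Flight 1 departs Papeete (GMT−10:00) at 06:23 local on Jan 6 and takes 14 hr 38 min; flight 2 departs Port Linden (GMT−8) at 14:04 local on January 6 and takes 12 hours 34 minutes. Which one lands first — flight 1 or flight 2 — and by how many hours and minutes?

Flight 1 in UTC: 06:23 + 10:00 = 16:23 on Jan 6.
+14 hours and 38 minutes → arrive 07:01 UTC on Jan 7.
Flight 2 in UTC: 14:04 + 8:00 = 22:04 on Jan 6.
+12 hours 34 minutes → arrive 10:38 UTC on Jan 7.
Flight 1 lands earlier by 3 hours 37 minutes.

the first, by 3 hours 37 minutes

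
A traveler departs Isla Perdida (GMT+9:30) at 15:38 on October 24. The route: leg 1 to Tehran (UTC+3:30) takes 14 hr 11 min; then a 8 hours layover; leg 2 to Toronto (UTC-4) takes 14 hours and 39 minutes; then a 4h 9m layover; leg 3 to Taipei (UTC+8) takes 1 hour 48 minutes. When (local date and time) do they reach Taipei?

08:55 on October 26

Convert departure to UTC: 15:38 − 9:30 = 06:08 UTC on Oct 24.
Add 14 hours 11 minutes leg 1 → 20:19 UTC.
Add 8 hours layover in Tehran → 04:19 UTC (Oct 25).
Add 14 hours and 39 minutes leg 2 → 18:58 UTC.
Add 4 hours and 9 minutes layover in Toronto → 23:07 UTC.
Add 1 hour and 48 minutes leg 3 → 00:55 UTC (Oct 26).
Taipei is UTC+8:00, so local arrival = 00:55 + 8:00 = 08:55 on Oct 26.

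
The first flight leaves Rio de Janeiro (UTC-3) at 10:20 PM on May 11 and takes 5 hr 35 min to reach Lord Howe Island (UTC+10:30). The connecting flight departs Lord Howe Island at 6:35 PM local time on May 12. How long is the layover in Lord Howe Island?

1 hour 10 minutes

Convert departure to UTC: 10:20 PM + 3:00 = 1:20 AM UTC on May 12.
Add 5 hours and 35 minutes flight time → 6:55 AM UTC.
Lord Howe Island is UTC+10:30, so local arrival = 6:55 AM + 10:30 = 5:25 PM on May 12.
Layover = 6:35 PM − 5:25 PM = 1 hour 10 minutes.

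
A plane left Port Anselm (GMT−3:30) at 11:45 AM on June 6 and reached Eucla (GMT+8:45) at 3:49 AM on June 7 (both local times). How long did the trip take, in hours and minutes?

3 hours 49 minutes

Departure in UTC: 11:45 AM + 3:30 = 3:15 PM on Jun 6.
Arrival in UTC: 3:49 AM − 8:45 = 7:04 PM on Jun 6.
Elapsed = 7:04 PM − 3:15 PM = 3 hours 49 minutes.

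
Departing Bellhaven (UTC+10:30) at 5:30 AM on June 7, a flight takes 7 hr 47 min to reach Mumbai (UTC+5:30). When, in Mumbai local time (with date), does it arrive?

Mumbai is 5:00 behind Bellhaven.
After 7 hours and 47 minutes it is 1:17 PM in Bellhaven.
Shift by the zone difference: 1:17 PM − 5:00 = 8:17 AM on Jun 7 in Mumbai.

8:17 AM on Jun 7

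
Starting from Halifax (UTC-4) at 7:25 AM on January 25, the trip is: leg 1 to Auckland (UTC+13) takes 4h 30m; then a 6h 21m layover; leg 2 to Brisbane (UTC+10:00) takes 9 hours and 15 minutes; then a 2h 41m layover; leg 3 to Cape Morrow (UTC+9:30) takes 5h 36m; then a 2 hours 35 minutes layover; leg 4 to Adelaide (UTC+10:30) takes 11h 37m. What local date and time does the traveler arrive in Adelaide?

4:30 PM on January 27

Convert departure to UTC: 7:25 AM + 4:00 = 11:25 AM UTC on Jan 25.
Add 4 hours and 30 minutes leg 1 → 3:55 PM UTC.
Add 6 hours and 21 minutes layover in Auckland → 10:16 PM UTC.
Add 9 hours and 15 minutes leg 2 → 7:31 AM UTC (Jan 26).
Add 2 hours and 41 minutes layover in Brisbane → 10:12 AM UTC.
Add 5 hours and 36 minutes leg 3 → 3:48 PM UTC.
Add 2 hours and 35 minutes layover in Cape Morrow → 6:23 PM UTC.
Add 11 hours and 37 minutes leg 4 → 6:00 AM UTC (Jan 27).
Adelaide is UTC+10:30, so local arrival = 6:00 AM + 10:30 = 4:30 PM on Jan 27.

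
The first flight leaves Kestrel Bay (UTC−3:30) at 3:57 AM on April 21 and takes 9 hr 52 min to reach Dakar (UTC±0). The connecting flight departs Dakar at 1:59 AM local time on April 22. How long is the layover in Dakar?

8 hours 40 minutes

Convert departure to UTC: 3:57 AM + 3:30 = 7:27 AM UTC on Apr 21.
Add 9 hours and 52 minutes flight time → 5:19 PM UTC.
Dakar is UTC+0, so local arrival is the same: 5:19 PM on Apr 21.
Layover = 1:59 AM − 5:19 PM (+1 day) = 8 hours 40 minutes.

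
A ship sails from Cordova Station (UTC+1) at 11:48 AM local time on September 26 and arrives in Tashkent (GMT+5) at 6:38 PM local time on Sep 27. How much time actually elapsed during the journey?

26 hours 50 minutes

Departure in UTC: 11:48 AM − 1:00 = 10:48 AM on Sep 26.
Arrival in UTC: 6:38 PM − 5:00 = 1:38 PM on Sep 27.
Elapsed = 1:38 PM − 10:48 AM (+1 day) = 26 hours 50 minutes.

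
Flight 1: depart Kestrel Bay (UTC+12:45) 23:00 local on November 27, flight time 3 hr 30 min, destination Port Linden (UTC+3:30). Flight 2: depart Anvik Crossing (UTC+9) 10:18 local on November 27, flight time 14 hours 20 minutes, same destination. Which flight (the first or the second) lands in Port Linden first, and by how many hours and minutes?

the first, by 1 hour 53 minutes

Flight 1 in UTC: 23:00 − 12:45 = 10:15 on Nov 27.
+3 hours 30 minutes → arrive 13:45 UTC on Nov 27.
Flight 2 in UTC: 10:18 − 9:00 = 01:18 on Nov 27.
+14 hours and 20 minutes → arrive 15:38 UTC on Nov 27.
Flight 1 lands earlier by 1 hour 53 minutes.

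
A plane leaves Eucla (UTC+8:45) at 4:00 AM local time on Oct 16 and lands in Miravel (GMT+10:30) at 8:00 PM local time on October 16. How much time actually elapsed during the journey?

Departure in UTC: 4:00 AM − 8:45 = 7:15 PM on Oct 15.
Arrival in UTC: 8:00 PM − 10:30 = 9:30 AM on Oct 16.
Elapsed = 9:30 AM − 7:15 PM (+1 day) = 14 hours 15 minutes.

14 hours 15 minutes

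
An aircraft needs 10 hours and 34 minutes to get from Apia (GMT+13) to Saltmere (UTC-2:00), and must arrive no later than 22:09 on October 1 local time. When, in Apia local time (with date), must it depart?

Target arrival in UTC: 22:09 + 2:00 = 00:09 on Oct 2.
Subtract 10 hours and 34 minutes → departure 13:35 UTC on Oct 1.
Apia is UTC+13:00: 13:35 + 13:00 = 02:35 on Oct 2.

02:35 on Oct 2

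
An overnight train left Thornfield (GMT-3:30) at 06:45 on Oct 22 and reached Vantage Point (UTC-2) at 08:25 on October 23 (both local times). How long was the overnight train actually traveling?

Departure in UTC: 06:45 + 3:30 = 10:15 on Oct 22.
Arrival in UTC: 08:25 + 2:00 = 10:25 on Oct 23.
Elapsed = 10:25 − 10:15 (+1 day) = 24 hours 10 minutes.

24 hours 10 minutes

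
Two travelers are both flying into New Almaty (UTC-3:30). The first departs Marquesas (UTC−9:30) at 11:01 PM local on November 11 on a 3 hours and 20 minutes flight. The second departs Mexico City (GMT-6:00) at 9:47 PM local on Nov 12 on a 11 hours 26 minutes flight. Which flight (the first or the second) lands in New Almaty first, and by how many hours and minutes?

the first, by 27 hours 22 minutes

Flight 1 in UTC: 11:01 PM + 9:30 = 8:31 AM on Nov 12.
+3 hours and 20 minutes → arrive 11:51 AM UTC on Nov 12.
Flight 2 in UTC: 9:47 PM + 6:00 = 3:47 AM on Nov 13.
+11 hours 26 minutes → arrive 3:13 PM UTC on Nov 13.
Flight 1 lands earlier by 27 hours 22 minutes.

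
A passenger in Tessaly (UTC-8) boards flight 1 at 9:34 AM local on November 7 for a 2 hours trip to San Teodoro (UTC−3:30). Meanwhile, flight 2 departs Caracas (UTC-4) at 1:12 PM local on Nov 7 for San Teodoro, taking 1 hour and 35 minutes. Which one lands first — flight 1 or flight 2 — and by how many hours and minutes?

the second, by 47 minutes

Flight 1 in UTC: 9:34 AM + 8:00 = 5:34 PM on Nov 7.
+2 hours → arrive 7:34 PM UTC on Nov 7.
Flight 2 in UTC: 1:12 PM + 4:00 = 5:12 PM on Nov 7.
+1 hour 35 minutes → arrive 6:47 PM UTC on Nov 7.
Flight 2 lands earlier by 47 minutes.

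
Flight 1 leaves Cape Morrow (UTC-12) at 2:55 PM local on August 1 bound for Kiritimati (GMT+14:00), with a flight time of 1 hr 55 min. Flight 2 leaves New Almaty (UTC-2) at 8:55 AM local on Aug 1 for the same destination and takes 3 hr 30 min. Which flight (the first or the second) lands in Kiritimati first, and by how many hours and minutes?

the second, by 14 hours 25 minutes

Flight 1 in UTC: 2:55 PM + 12:00 = 2:55 AM on Aug 2.
+1 hour and 55 minutes → arrive 4:50 AM UTC on Aug 2.
Flight 2 in UTC: 8:55 AM + 2:00 = 10:55 AM on Aug 1.
+3 hours 30 minutes → arrive 2:25 PM UTC on Aug 1.
Flight 2 lands earlier by 14 hours 25 minutes.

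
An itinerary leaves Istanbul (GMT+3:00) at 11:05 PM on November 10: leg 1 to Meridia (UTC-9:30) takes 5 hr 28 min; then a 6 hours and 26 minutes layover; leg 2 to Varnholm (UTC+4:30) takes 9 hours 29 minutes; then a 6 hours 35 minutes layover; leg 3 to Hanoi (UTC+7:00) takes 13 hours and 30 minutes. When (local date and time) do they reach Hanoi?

8:33 PM on November 12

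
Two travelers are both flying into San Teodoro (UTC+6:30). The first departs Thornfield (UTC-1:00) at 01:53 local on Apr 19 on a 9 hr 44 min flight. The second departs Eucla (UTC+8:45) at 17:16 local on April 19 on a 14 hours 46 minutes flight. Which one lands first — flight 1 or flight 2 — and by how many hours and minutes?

the first, by 10 hours 40 minutes

Flight 1 in UTC: 01:53 + 1:00 = 02:53 on Apr 19.
+9 hours and 44 minutes → arrive 12:37 UTC on Apr 19.
Flight 2 in UTC: 17:16 − 8:45 = 08:31 on Apr 19.
+14 hours 46 minutes → arrive 23:17 UTC on Apr 19.
Flight 1 lands earlier by 10 hours 40 minutes.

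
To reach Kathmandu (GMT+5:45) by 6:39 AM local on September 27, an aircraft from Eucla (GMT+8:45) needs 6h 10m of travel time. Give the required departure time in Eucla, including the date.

Target arrival in UTC: 6:39 AM − 5:45 = 12:54 AM on Sep 27.
Subtract 6 hours 10 minutes → departure 6:44 PM UTC on Sep 26.
Eucla is UTC+8:45: 6:44 PM + 8:45 = 3:29 AM on Sep 27.

3:29 AM on September 27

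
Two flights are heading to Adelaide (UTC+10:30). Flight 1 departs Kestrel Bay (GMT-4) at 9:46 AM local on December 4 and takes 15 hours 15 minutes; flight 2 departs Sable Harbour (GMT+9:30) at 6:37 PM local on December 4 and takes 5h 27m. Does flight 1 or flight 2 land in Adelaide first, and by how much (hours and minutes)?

Flight 1 in UTC: 9:46 AM + 4:00 = 1:46 PM on Dec 4.
+15 hours and 15 minutes → arrive 5:01 AM UTC on Dec 5.
Flight 2 in UTC: 6:37 PM − 9:30 = 9:07 AM on Dec 4.
+5 hours and 27 minutes → arrive 2:34 PM UTC on Dec 4.
Flight 2 lands earlier by 14 hours 27 minutes.

the second, by 14 hours 27 minutes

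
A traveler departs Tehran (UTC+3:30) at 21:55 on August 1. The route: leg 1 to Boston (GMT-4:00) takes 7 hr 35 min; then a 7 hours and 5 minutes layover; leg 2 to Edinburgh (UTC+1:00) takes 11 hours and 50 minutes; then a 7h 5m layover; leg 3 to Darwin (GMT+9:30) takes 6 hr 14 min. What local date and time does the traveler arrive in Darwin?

19:44 on August 3

Convert departure to UTC: 21:55 − 3:30 = 18:25 UTC on Aug 1.
Add 7 hours and 35 minutes leg 1 → 02:00 UTC (Aug 2).
Add 7 hours and 5 minutes layover in Boston → 09:05 UTC.
Add 11 hours and 50 minutes leg 2 → 20:55 UTC.
Add 7 hours and 5 minutes layover in Edinburgh → 04:00 UTC (Aug 3).
Add 6 hours 14 minutes leg 3 → 10:14 UTC.
Darwin is UTC+9:30, so local arrival = 10:14 + 9:30 = 19:44 on Aug 3.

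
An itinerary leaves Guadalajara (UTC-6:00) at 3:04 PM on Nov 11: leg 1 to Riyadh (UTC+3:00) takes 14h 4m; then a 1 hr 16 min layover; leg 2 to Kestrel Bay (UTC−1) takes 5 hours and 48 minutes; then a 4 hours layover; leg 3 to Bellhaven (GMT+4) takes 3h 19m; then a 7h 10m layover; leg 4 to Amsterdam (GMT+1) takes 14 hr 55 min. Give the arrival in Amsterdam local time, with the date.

12:36 AM on November 14

Convert departure to UTC: 3:04 PM + 6:00 = 9:04 PM UTC on Nov 11.
Add 14 hours and 4 minutes leg 1 → 11:08 AM UTC (Nov 12).
Add 1 hour 16 minutes layover in Riyadh → 12:24 PM UTC.
Add 5 hours and 48 minutes leg 2 → 6:12 PM UTC.
Add 4 hours layover in Kestrel Bay → 10:12 PM UTC.
Add 3 hours 19 minutes leg 3 → 1:31 AM UTC (Nov 13).
Add 7 hours and 10 minutes layover in Bellhaven → 8:41 AM UTC.
Add 14 hours and 55 minutes leg 4 → 11:36 PM UTC.
Amsterdam is UTC+1:00, so local arrival = 11:36 PM + 1:00 = 12:36 AM on Nov 14.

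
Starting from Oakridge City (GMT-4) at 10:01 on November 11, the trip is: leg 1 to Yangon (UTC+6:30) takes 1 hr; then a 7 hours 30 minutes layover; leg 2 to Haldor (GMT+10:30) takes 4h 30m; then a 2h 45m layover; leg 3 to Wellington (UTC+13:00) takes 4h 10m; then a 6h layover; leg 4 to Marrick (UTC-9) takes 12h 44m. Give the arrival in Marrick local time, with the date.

Convert departure to UTC: 10:01 + 4:00 = 14:01 UTC on Nov 11.
Add 1 hour leg 1 → 15:01 UTC.
Add 7 hours 30 minutes layover in Yangon → 22:31 UTC.
Add 4 hours 30 minutes leg 2 → 03:01 UTC (Nov 12).
Add 2 hours 45 minutes layover in Haldor → 05:46 UTC.
Add 4 hours and 10 minutes leg 3 → 09:56 UTC.
Add 6 hours layover in Wellington → 15:56 UTC.
Add 12 hours 44 minutes leg 4 → 04:40 UTC (Nov 13).
Marrick is UTC−9:00, so local arrival = 04:40 − 9:00 = 19:40 on Nov 12.

19:40 on Nov 12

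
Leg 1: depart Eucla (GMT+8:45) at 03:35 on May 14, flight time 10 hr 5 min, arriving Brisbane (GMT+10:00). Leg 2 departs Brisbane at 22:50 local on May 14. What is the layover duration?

Convert departure to UTC: 03:35 − 8:45 = 18:50 UTC on May 13.
Add 10 hours and 5 minutes flight time → 04:55 UTC (May 14).
Brisbane is UTC+10:00, so local arrival = 04:55 + 10:00 = 14:55 on May 14.
Layover = 22:50 − 14:55 = 7 hours 55 minutes.

7 hours 55 minutes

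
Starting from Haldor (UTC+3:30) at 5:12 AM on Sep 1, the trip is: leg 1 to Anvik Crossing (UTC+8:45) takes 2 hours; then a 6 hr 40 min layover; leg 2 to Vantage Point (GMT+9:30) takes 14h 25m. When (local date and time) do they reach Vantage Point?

10:17 AM on September 2

Convert departure to UTC: 5:12 AM − 3:30 = 1:42 AM UTC on Sep 1.
Add 2 hours leg 1 → 3:42 AM UTC.
Add 6 hours and 40 minutes layover in Anvik Crossing → 10:22 AM UTC.
Add 14 hours and 25 minutes leg 2 → 12:47 AM UTC (Sep 2).
Vantage Point is UTC+9:30, so local arrival = 12:47 AM + 9:30 = 10:17 AM on Sep 2.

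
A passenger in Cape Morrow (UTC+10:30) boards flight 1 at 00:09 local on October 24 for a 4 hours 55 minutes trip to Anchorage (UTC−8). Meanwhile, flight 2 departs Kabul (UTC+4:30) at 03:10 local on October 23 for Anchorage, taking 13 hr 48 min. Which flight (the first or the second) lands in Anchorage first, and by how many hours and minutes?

the second, by 6 hours 6 minutes

Flight 1 in UTC: 00:09 − 10:30 = 13:39 on Oct 23.
+4 hours 55 minutes → arrive 18:34 UTC on Oct 23.
Flight 2 in UTC: 03:10 − 4:30 = 22:40 on Oct 22.
+13 hours 48 minutes → arrive 12:28 UTC on Oct 23.
Flight 2 lands earlier by 6 hours 6 minutes.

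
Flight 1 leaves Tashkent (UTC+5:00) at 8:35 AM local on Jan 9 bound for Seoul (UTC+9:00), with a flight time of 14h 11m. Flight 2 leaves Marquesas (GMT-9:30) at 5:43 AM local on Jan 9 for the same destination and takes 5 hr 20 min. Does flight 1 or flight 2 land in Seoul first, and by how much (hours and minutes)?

Flight 1 in UTC: 8:35 AM − 5:00 = 3:35 AM on Jan 9.
+14 hours and 11 minutes → arrive 5:46 PM UTC on Jan 9.
Flight 2 in UTC: 5:43 AM + 9:30 = 3:13 PM on Jan 9.
+5 hours 20 minutes → arrive 8:33 PM UTC on Jan 9.
Flight 1 lands earlier by 2 hours 47 minutes.

the first, by 2 hours 47 minutes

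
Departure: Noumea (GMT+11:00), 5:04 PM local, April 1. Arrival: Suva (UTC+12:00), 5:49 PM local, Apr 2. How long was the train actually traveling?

23 hours 45 minutes

Departure in UTC: 5:04 PM − 11:00 = 6:04 AM on Apr 1.
Arrival in UTC: 5:49 PM − 12:00 = 5:49 AM on Apr 2.
Elapsed = 5:49 AM − 6:04 AM (+1 day) = 23 hours 45 minutes.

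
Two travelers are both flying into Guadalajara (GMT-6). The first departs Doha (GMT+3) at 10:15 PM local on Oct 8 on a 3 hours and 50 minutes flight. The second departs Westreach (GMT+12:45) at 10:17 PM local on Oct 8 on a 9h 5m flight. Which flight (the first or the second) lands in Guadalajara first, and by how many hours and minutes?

the second, by 4 hours 28 minutes

Flight 1 in UTC: 10:15 PM − 3:00 = 7:15 PM on Oct 8.
+3 hours and 50 minutes → arrive 11:05 PM UTC on Oct 8.
Flight 2 in UTC: 10:17 PM − 12:45 = 9:32 AM on Oct 8.
+9 hours and 5 minutes → arrive 6:37 PM UTC on Oct 8.
Flight 2 lands earlier by 4 hours 28 minutes.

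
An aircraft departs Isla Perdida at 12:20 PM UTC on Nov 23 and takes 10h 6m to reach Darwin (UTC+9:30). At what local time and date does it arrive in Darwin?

7:56 AM on Nov 24

Departure is given in UTC: 12:20 PM on Nov 23.
Add 10 hours 6 minutes → 10:26 PM UTC.
Darwin is UTC+9:30: 10:26 PM + 9:30 = 7:56 AM on Nov 24.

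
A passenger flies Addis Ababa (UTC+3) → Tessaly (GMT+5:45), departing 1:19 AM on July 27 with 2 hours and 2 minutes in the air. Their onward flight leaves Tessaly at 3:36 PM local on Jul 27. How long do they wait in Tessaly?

Convert departure to UTC: 1:19 AM − 3:00 = 10:19 PM UTC on Jul 26.
Add 2 hours 2 minutes flight time → 12:21 AM UTC (Jul 27).
Tessaly is UTC+5:45, so local arrival = 12:21 AM + 5:45 = 6:06 AM on Jul 27.
Layover = 3:36 PM − 6:06 AM = 9 hours 30 minutes.

9 hours 30 minutes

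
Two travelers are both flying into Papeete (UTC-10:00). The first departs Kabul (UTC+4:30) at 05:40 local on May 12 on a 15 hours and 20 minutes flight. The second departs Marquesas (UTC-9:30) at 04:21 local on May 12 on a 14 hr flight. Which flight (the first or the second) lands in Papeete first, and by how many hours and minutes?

Flight 1 in UTC: 05:40 − 4:30 = 01:10 on May 12.
+15 hours 20 minutes → arrive 16:30 UTC on May 12.
Flight 2 in UTC: 04:21 + 9:30 = 13:51 on May 12.
+14 hours → arrive 03:51 UTC on May 13.
Flight 1 lands earlier by 11 hours 21 minutes.

the first, by 11 hours 21 minutes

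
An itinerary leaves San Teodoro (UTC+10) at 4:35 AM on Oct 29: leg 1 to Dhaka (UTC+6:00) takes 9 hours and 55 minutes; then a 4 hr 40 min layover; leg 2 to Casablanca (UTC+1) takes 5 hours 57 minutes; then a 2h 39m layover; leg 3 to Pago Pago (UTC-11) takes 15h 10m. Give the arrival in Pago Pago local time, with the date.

9:56 PM on October 29

Convert departure to UTC: 4:35 AM − 10:00 = 6:35 PM UTC on Oct 28.
Add 9 hours 55 minutes leg 1 → 4:30 AM UTC (Oct 29).
Add 4 hours and 40 minutes layover in Dhaka → 9:10 AM UTC.
Add 5 hours and 57 minutes leg 2 → 3:07 PM UTC.
Add 2 hours 39 minutes layover in Casablanca → 5:46 PM UTC.
Add 15 hours and 10 minutes leg 3 → 8:56 AM UTC (Oct 30).
Pago Pago is UTC−11:00, so local arrival = 8:56 AM − 11:00 = 9:56 PM on Oct 29.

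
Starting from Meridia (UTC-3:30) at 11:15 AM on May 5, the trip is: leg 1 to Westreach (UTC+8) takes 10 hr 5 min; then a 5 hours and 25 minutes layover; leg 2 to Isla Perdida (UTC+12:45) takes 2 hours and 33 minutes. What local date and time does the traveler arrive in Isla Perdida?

9:33 PM on May 6

Convert departure to UTC: 11:15 AM + 3:30 = 2:45 PM UTC on May 5.
Add 10 hours 5 minutes leg 1 → 12:50 AM UTC (May 6).
Add 5 hours and 25 minutes layover in Westreach → 6:15 AM UTC.
Add 2 hours 33 minutes leg 2 → 8:48 AM UTC.
Isla Perdida is UTC+12:45, so local arrival = 8:48 AM + 12:45 = 9:33 PM on May 6.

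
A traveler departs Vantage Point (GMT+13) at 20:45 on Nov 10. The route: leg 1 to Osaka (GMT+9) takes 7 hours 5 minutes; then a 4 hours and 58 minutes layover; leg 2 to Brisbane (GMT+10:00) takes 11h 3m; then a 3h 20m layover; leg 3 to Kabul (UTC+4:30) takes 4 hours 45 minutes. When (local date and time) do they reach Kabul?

19:26 on Nov 11

Convert departure to UTC: 20:45 − 13:00 = 07:45 UTC on Nov 10.
Add 7 hours and 5 minutes leg 1 → 14:50 UTC.
Add 4 hours and 58 minutes layover in Osaka → 19:48 UTC.
Add 11 hours 3 minutes leg 2 → 06:51 UTC (Nov 11).
Add 3 hours and 20 minutes layover in Brisbane → 10:11 UTC.
Add 4 hours and 45 minutes leg 3 → 14:56 UTC.
Kabul is UTC+4:30, so local arrival = 14:56 + 4:30 = 19:26 on Nov 11.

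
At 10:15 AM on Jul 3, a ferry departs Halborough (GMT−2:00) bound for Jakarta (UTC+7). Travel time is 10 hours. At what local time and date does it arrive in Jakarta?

5:15 AM on Jul 4

Convert departure to UTC: 10:15 AM + 2:00 = 12:15 PM UTC on Jul 3.
Add 10 hours travel time → 10:15 PM UTC.
Jakarta is UTC+7:00, so local arrival = 10:15 PM + 7:00 = 5:15 AM on Jul 4.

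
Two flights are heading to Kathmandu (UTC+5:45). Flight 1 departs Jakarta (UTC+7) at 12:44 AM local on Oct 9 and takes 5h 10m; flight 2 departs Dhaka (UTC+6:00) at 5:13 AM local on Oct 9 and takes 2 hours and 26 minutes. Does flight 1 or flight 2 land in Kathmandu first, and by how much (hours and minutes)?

Flight 1 in UTC: 12:44 AM − 7:00 = 5:44 PM on Oct 8.
+5 hours and 10 minutes → arrive 10:54 PM UTC on Oct 8.
Flight 2 in UTC: 5:13 AM − 6:00 = 11:13 PM on Oct 8.
+2 hours 26 minutes → arrive 1:39 AM UTC on Oct 9.
Flight 1 lands earlier by 2 hours 45 minutes.

the first, by 2 hours 45 minutes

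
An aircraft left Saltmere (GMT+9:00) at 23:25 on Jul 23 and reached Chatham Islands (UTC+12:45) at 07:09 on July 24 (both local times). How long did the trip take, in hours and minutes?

Departure in UTC: 23:25 − 9:00 = 14:25 on Jul 23.
Arrival in UTC: 07:09 − 12:45 = 18:24 on Jul 23.
Elapsed = 18:24 − 14:25 = 3 hours 59 minutes.

3 hours 59 minutes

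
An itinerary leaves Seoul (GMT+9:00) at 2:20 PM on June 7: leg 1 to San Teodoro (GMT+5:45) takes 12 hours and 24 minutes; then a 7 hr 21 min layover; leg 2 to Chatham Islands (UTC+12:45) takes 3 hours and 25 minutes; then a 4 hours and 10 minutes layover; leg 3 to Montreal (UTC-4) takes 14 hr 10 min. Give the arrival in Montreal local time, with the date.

Convert departure to UTC: 2:20 PM − 9:00 = 5:20 AM UTC on Jun 7.
Add 12 hours 24 minutes leg 1 → 5:44 PM UTC.
Add 7 hours 21 minutes layover in San Teodoro → 1:05 AM UTC (Jun 8).
Add 3 hours and 25 minutes leg 2 → 4:30 AM UTC.
Add 4 hours 10 minutes layover in Chatham Islands → 8:40 AM UTC.
Add 14 hours and 10 minutes leg 3 → 10:50 PM UTC.
Montreal is UTC−4:00, so local arrival = 10:50 PM − 4:00 = 6:50 PM on Jun 8.

6:50 PM on Jun 8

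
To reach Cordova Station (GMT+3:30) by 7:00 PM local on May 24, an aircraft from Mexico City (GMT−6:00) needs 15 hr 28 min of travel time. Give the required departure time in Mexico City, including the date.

Target arrival in UTC: 7:00 PM − 3:30 = 3:30 PM on May 24.
Subtract 15 hours 28 minutes → departure 12:02 AM UTC on May 24.
Mexico City is UTC−6:00: 12:02 AM − 6:00 = 6:02 PM on May 23.

6:02 PM on May 23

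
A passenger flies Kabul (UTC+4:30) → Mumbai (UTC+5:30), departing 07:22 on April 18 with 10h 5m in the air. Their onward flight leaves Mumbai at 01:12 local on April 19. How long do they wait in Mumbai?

6 hours 45 minutes

Convert departure to UTC: 07:22 − 4:30 = 02:52 UTC on Apr 18.
Add 10 hours and 5 minutes flight time → 12:57 UTC.
Mumbai is UTC+5:30, so local arrival = 12:57 + 5:30 = 18:27 on Apr 18.
Layover = 01:12 − 18:27 (+1 day) = 6 hours 45 minutes.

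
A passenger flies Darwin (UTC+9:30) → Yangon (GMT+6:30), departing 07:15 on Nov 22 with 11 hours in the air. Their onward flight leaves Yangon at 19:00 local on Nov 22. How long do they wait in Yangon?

3 hours 45 minutes

Convert departure to UTC: 07:15 − 9:30 = 21:45 UTC on Nov 21.
Add 11 hours flight time → 08:45 UTC (Nov 22).
Yangon is UTC+6:30, so local arrival = 08:45 + 6:30 = 15:15 on Nov 22.
Layover = 19:00 − 15:15 = 3 hours 45 minutes.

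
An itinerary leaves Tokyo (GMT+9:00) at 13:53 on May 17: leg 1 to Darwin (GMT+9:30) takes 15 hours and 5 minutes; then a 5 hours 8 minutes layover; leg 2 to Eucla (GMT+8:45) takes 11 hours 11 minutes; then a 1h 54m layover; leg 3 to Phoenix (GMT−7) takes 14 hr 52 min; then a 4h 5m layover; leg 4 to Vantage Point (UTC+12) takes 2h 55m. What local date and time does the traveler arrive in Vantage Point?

00:03 on May 20

Convert departure to UTC: 13:53 − 9:00 = 04:53 UTC on May 17.
Add 15 hours and 5 minutes leg 1 → 19:58 UTC.
Add 5 hours 8 minutes layover in Darwin → 01:06 UTC (May 18).
Add 11 hours and 11 minutes leg 2 → 12:17 UTC.
Add 1 hour 54 minutes layover in Eucla → 14:11 UTC.
Add 14 hours and 52 minutes leg 3 → 05:03 UTC (May 19).
Add 4 hours 5 minutes layover in Phoenix → 09:08 UTC.
Add 2 hours 55 minutes leg 4 → 12:03 UTC.
Vantage Point is UTC+12:00, so local arrival = 12:03 + 12:00 = 00:03 on May 20.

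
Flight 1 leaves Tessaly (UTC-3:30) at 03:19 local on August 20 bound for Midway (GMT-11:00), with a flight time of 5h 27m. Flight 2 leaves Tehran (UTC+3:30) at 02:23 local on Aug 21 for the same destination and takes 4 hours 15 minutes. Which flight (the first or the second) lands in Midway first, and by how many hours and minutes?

Flight 1 in UTC: 03:19 + 3:30 = 06:49 on Aug 20.
+5 hours 27 minutes → arrive 12:16 UTC on Aug 20.
Flight 2 in UTC: 02:23 − 3:30 = 22:53 on Aug 20.
+4 hours and 15 minutes → arrive 03:08 UTC on Aug 21.
Flight 1 lands earlier by 14 hours 52 minutes.

the first, by 14 hours 52 minutes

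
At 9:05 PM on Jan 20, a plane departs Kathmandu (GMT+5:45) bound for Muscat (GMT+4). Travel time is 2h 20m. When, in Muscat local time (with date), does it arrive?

9:40 PM on January 20

Convert departure to UTC: 9:05 PM − 5:45 = 3:20 PM UTC on Jan 20.
Add 2 hours 20 minutes travel time → 5:40 PM UTC.
Muscat is UTC+4:00, so local arrival = 5:40 PM + 4:00 = 9:40 PM on Jan 20.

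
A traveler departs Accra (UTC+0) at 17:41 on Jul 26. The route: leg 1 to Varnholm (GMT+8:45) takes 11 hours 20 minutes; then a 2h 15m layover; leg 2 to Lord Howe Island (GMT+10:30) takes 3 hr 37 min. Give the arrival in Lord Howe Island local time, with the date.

21:23 on Jul 27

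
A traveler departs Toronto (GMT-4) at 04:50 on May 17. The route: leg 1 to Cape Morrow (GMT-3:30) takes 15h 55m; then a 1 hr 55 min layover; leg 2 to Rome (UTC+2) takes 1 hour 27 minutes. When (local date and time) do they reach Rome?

06:07 on May 18

Convert departure to UTC: 04:50 + 4:00 = 08:50 UTC on May 17.
Add 15 hours and 55 minutes leg 1 → 00:45 UTC (May 18).
Add 1 hour and 55 minutes layover in Cape Morrow → 02:40 UTC.
Add 1 hour and 27 minutes leg 2 → 04:07 UTC.
Rome is UTC+2:00, so local arrival = 04:07 + 2:00 = 06:07 on May 18.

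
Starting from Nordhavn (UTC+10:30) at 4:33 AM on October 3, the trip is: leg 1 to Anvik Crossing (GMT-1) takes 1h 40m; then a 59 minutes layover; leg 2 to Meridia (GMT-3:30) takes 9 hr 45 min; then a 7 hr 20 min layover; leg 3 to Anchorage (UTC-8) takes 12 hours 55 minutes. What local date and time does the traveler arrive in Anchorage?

6:42 PM on October 3

Convert departure to UTC: 4:33 AM − 10:30 = 6:03 PM UTC on Oct 2.
Add 1 hour 40 minutes leg 1 → 7:43 PM UTC.
Add 59 minutes layover in Anvik Crossing → 8:42 PM UTC.
Add 9 hours 45 minutes leg 2 → 6:27 AM UTC (Oct 3).
Add 7 hours 20 minutes layover in Meridia → 1:47 PM UTC.
Add 12 hours and 55 minutes leg 3 → 2:42 AM UTC (Oct 4).
Anchorage is UTC−8:00, so local arrival = 2:42 AM − 8:00 = 6:42 PM on Oct 3.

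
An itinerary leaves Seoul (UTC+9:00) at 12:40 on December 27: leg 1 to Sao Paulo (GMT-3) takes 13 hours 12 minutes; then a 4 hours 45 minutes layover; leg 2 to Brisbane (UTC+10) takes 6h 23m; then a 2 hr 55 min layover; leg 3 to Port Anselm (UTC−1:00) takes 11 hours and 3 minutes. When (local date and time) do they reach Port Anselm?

Convert departure to UTC: 12:40 − 9:00 = 03:40 UTC on Dec 27.
Add 13 hours and 12 minutes leg 1 → 16:52 UTC.
Add 4 hours 45 minutes layover in Sao Paulo → 21:37 UTC.
Add 6 hours 23 minutes leg 2 → 04:00 UTC (Dec 28).
Add 2 hours 55 minutes layover in Brisbane → 06:55 UTC.
Add 11 hours 3 minutes leg 3 → 17:58 UTC.
Port Anselm is UTC−1:00, so local arrival = 17:58 − 1:00 = 16:58 on Dec 28.

16:58 on December 28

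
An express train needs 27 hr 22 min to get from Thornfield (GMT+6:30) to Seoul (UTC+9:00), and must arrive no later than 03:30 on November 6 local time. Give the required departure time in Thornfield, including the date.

Target arrival in UTC: 03:30 − 9:00 = 18:30 on Nov 5.
Subtract 27 hours 22 minutes → departure 15:08 UTC on Nov 4.
Thornfield is UTC+6:30: 15:08 + 6:30 = 21:38 on Nov 4.

21:38 on November 4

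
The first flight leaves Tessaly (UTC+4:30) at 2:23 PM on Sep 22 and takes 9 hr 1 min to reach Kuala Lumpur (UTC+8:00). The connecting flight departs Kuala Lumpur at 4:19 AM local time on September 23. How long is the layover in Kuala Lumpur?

Convert departure to UTC: 2:23 PM − 4:30 = 9:53 AM UTC on Sep 22.
Add 9 hours and 1 minute flight time → 6:54 PM UTC.
Kuala Lumpur is UTC+8:00, so local arrival = 6:54 PM + 8:00 = 2:54 AM on Sep 23.
Layover = 4:19 AM − 2:54 AM = 1 hour 25 minutes.

1 hour 25 minutes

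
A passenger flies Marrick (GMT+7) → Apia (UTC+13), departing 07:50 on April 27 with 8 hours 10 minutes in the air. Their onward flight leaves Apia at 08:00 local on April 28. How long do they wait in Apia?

Convert departure to UTC: 07:50 − 7:00 = 00:50 UTC on Apr 27.
Add 8 hours and 10 minutes flight time → 09:00 UTC.
Apia is UTC+13:00, so local arrival = 09:00 + 13:00 = 22:00 on Apr 27.
Layover = 08:00 − 22:00 (+1 day) = 10 hours.

10 hours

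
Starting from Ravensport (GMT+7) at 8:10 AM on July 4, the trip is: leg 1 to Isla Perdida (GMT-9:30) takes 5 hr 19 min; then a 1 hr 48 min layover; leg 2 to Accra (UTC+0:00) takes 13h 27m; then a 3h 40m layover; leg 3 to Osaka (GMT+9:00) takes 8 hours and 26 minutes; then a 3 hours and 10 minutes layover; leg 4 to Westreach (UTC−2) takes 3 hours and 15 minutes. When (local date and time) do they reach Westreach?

2:15 PM on July 5

Convert departure to UTC: 8:10 AM − 7:00 = 1:10 AM UTC on Jul 4.
Add 5 hours and 19 minutes leg 1 → 6:29 AM UTC.
Add 1 hour and 48 minutes layover in Isla Perdida → 8:17 AM UTC.
Add 13 hours 27 minutes leg 2 → 9:44 PM UTC.
Add 3 hours and 40 minutes layover in Accra → 1:24 AM UTC (Jul 5).
Add 8 hours 26 minutes leg 3 → 9:50 AM UTC.
Add 3 hours and 10 minutes layover in Osaka → 1:00 PM UTC.
Add 3 hours and 15 minutes leg 4 → 4:15 PM UTC.
Westreach is UTC−2:00, so local arrival = 4:15 PM − 2:00 = 2:15 PM on Jul 5.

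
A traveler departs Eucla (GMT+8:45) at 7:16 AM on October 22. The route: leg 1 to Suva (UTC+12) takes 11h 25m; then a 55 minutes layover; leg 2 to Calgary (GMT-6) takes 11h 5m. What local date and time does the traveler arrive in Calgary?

Convert departure to UTC: 7:16 AM − 8:45 = 10:31 PM UTC on Oct 21.
Add 11 hours 25 minutes leg 1 → 9:56 AM UTC (Oct 22).
Add 55 minutes layover in Suva → 10:51 AM UTC.
Add 11 hours 5 minutes leg 2 → 9:56 PM UTC.
Calgary is UTC−6:00, so local arrival = 9:56 PM − 6:00 = 3:56 PM on Oct 22.

3:56 PM on October 22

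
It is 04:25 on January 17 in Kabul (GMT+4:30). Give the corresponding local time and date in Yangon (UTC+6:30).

In UTC: 04:25 − 4:30 = 23:55 on Jan 16.
Yangon is UTC+6:30: 23:55 + 6:30 = 06:25 on Jan 17.

06:25 on Jan 17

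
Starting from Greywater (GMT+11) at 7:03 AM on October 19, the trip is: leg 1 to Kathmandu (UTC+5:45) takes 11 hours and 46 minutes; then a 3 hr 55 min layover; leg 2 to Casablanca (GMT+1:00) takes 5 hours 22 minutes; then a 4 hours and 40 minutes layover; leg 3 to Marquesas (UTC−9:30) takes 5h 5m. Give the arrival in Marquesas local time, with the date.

Convert departure to UTC: 7:03 AM − 11:00 = 8:03 PM UTC on Oct 18.
Add 11 hours and 46 minutes leg 1 → 7:49 AM UTC (Oct 19).
Add 3 hours and 55 minutes layover in Kathmandu → 11:44 AM UTC.
Add 5 hours 22 minutes leg 2 → 5:06 PM UTC.
Add 4 hours and 40 minutes layover in Casablanca → 9:46 PM UTC.
Add 5 hours 5 minutes leg 3 → 2:51 AM UTC (Oct 20).
Marquesas is UTC−9:30, so local arrival = 2:51 AM − 9:30 = 5:21 PM on Oct 19.

5:21 PM on Oct 19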